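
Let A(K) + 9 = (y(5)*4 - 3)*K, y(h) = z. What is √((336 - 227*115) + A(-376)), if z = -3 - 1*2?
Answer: I*√17130 ≈ 130.88*I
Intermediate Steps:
z = -5 (z = -3 - 2 = -5)
y(h) = -5
A(K) = -9 - 23*K (A(K) = -9 + (-5*4 - 3)*K = -9 + (-20 - 3)*K = -9 - 23*K)
√((336 - 227*115) + A(-376)) = √((336 - 227*115) + (-9 - 23*(-376))) = √((336 - 26105) + (-9 + 8648)) = √(-25769 + 8639) = √(-17130) = I*√17130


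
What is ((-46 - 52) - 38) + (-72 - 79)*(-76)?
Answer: 11340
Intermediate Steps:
((-46 - 52) - 38) + (-72 - 79)*(-76) = (-98 - 38) - 151*(-76) = -136 + 11476 = 11340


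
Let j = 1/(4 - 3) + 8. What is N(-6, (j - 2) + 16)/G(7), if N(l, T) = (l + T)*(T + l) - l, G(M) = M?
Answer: 295/7 ≈ 42.143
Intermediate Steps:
j = 9 (j = 1/1 + 8 = 1 + 8 = 9)
N(l, T) = (T + l)² - l (N(l, T) = (T + l)*(T + l) - l = (T + l)² - l)
N(-6, (j - 2) + 16)/G(7) = ((((9 - 2) + 16) - 6)² - 1*(-6))/7 = (((7 + 16) - 6)² + 6)*(⅐) = ((23 - 6)² + 6)*(⅐) = (17² + 6)*(⅐) = (289 + 6)*(⅐) = 295*(⅐) = 295/7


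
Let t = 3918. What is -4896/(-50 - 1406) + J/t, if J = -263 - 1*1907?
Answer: 500719/178269 ≈ 2.8088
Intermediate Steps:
J = -2170 (J = -263 - 1907 = -2170)
-4896/(-50 - 1406) + J/t = -4896/(-50 - 1406) - 2170/3918 = -4896/(-1456) - 2170*1/3918 = -4896*(-1/1456) - 1085/1959 = 306/91 - 1085/1959 = 500719/178269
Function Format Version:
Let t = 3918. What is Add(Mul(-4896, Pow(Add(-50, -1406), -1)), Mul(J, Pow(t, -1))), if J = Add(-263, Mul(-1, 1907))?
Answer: Rational(500719, 178269) ≈ 2.8088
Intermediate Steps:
J = -2170 (J = Add(-263, -1907) = -2170)
Add(Mul(-4896, Pow(Add(-50, -1406), -1)), Mul(J, Pow(t, -1))) = Add(Mul(-4896, Pow(Add(-50, -1406), -1)), Mul(-2170, Pow(3918, -1))) = Add(Mul(-4896, Pow(-1456, -1)), Mul(-2170, Rational(1, 3918))) = Add(Mul(-4896, Rational(-1, 1456)), Rational(-1085, 1959)) = Add(Rational(306, 91), Rational(-1085, 1959)) = Rational(500719, 178269)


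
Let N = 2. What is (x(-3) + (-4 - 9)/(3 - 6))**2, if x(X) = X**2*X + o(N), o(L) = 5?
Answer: 2809/9 ≈ 312.11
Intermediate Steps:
x(X) = 5 + X**3 (x(X) = X**2*X + 5 = X**3 + 5 = 5 + X**3)
(x(-3) + (-4 - 9)/(3 - 6))**2 = ((5 + (-3)**3) + (-4 - 9)/(3 - 6))**2 = ((5 - 27) - 13/(-3))**2 = (-22 - 13*(-1/3))**2 = (-22 + 13/3)**2 = (-53/3)**2 = 2809/9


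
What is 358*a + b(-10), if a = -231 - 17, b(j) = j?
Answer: -88794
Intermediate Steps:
a = -248
358*a + b(-10) = 358*(-248) - 10 = -88784 - 10 = -88794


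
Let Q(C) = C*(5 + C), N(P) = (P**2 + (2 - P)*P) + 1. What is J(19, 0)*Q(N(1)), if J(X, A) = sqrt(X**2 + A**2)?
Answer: 456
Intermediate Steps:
N(P) = 1 + P**2 + P*(2 - P) (N(P) = (P**2 + P*(2 - P)) + 1 = 1 + P**2 + P*(2 - P))
J(X, A) = sqrt(A**2 + X**2)
J(19, 0)*Q(N(1)) = sqrt(0**2 + 19**2)*((1 + 2*1)*(5 + (1 + 2*1))) = sqrt(0 + 361)*((1 + 2)*(5 + (1 + 2))) = sqrt(361)*(3*(5 + 3)) = 19*(3*8) = 19*24 = 456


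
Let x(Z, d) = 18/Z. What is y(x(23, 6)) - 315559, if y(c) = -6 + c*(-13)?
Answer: -7258229/23 ≈ -3.1558e+5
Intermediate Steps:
y(c) = -6 - 13*c
y(x(23, 6)) - 315559 = (-6 - 234/23) - 315559 = -372/23 - 315559 = -7258229/23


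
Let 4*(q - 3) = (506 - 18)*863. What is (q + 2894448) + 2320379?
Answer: 5320116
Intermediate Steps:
q = 105289 (q = 3 + ((506 - 18)*863)/4 = 3 + (488*863)/4 = 3 + (¼)*421144 = 3 + 105286 = 105289)
(q + 2894448) + 2320379 = (105289 + 2894448) + 2320379 = 2999737 + 2320379 = 5320116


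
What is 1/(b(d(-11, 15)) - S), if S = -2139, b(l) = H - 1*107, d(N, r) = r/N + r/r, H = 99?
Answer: 1/2131 ≈ 0.00046926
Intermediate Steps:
d(N, r) = 1 + r/N (d(N, r) = r/N + 1 = 1 + r/N)
b(l) = -8 (b(l) = 99 - 1*107 = 99 - 107 = -8)
1/(b(d(-11, 15)) - S) = 1/(-8 - 1*(-2139)) = 1/(-8 + 2139) = 1/2131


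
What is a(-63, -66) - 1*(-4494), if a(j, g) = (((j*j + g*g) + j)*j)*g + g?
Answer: 34357824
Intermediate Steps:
a(j, g) = g + g*j*(j + g**2 + j**2) (a(j, g) = (((j**2 + g**2) + j)*j)*g + g = (((g**2 + j**2) + j)*j)*g + g = ((j + g**2 + j**2)*j)*g + g = (j*(j + g**2 + j**2))*g + g = g*j*(j + g**2 + j**2) + g = g + g*j*(j + g**2 + j**2))
a(-63, -66) - 1*(-4494) = -66*(1 + (-63)**2 + (-63)**3 - 63*(-66)**2) - 1*(-4494) = -66*(1 + 3969 - 250047 - 63*4356) + 4494 = -66*(1 + 3969 - 250047 - 274428) + 4494 = -66*(-520505) + 4494 = 34353330 + 4494 = 34357824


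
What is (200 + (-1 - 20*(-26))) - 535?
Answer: 184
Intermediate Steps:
(200 + (-1 - 20*(-26))) - 535 = (200 + (-1 + 520)) - 535 = (200 + 519) - 535 = 719 - 535 = 184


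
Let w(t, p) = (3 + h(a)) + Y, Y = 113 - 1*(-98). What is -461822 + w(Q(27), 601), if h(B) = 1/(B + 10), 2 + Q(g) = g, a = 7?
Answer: -7847335/17 ≈ -4.6161e+5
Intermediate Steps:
Q(g) = -2 + g
Y = 211 (Y = 113 + 98 = 211)
h(B) = 1/(10 + B)
w(t, p) = 3639/17 (w(t, p) = (3 + 1/(10 + 7)) + 211 = (3 + 1/17) + 211 = 52/17 + 211 = 3639/17)
-461822 + w(Q(27), 601) = -461822 + 3639/17 = -7847335/17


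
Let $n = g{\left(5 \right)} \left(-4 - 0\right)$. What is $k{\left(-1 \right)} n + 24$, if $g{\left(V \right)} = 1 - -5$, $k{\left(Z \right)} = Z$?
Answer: $48$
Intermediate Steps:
$g{\left(V \right)} = 6$ ($g{\left(V \right)} = 1 + 5 = 6$)
$n = -24$ ($n = 6 \left(-4 - 0\right) = 6 \left(-4 + 0\right) = 6 \left(-4\right) = -24$)
$k{\left(-1 \right)} n + 24 = \left(-1\right) \left(-24\right) + 24 = 24 + 24 = 48$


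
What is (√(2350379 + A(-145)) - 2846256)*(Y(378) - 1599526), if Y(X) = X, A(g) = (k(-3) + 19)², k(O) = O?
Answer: 4551584589888 - 1599148*√2350635 ≈ 4.5491e+12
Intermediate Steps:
A(g) = 256 (A(g) = (-3 + 19)² = 16² = 256)
(√(2350379 + A(-145)) - 2846256)*(Y(378) - 1599526) = (√(2350379 + 256) - 2846256)*(378 - 1599526) = (√2350635 - 2846256)*(-1599148) = (-2846256 + √2350635)*(-1599148) = 4551584589888 - 1599148*√2350635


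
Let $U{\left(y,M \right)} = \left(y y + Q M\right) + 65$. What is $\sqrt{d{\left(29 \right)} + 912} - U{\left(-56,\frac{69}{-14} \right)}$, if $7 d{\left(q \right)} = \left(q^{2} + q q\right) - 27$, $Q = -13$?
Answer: $- \frac{45711}{14} + \frac{\sqrt{56273}}{7} \approx -3231.2$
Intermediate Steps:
$d{\left(q \right)} = - \frac{27}{7} + \frac{2 q^{2}}{7}$ ($d{\left(q \right)} = \frac{\left(q^{2} + q q\right) - 27}{7} = \frac{\left(q^{2} + q^{2}\right) - 27}{7} = \frac{2 q^{2} - 27}{7} = \frac{-27 + 2 q^{2}}{7} = - \frac{27}{7} + \frac{2 q^{2}}{7}$)
$U{\left(y,M \right)} = 65 + y^{2} - 13 M$ ($U{\left(y,M \right)} = \left(y y - 13 M\right) + 65 = \left(y^{2} - 13 M\right) + 65 = 65 + y^{2} - 13 M$)
$\sqrt{d{\left(29 \right)} + 912} - U{\left(-56,\frac{69}{-14} \right)} = \sqrt{\left(- \frac{27}{7} + \frac{2 \cdot 29^{2}}{7}\right) + 912} - \left(65 + \left(-56\right)^{2} - 13 \frac{69}{-14}\right) = \sqrt{\left(- \frac{27}{7} + \frac{2}{7} \cdot 841\right) + 912} - \left(65 + 3136 - 13 \cdot 69 \left(- \frac{1}{14}\right)\right) = \sqrt{\left(- \frac{27}{7} + \frac{1682}{7}\right) + 912} - \left(65 + 3136 - - \frac{897}{14}\right) = \sqrt{\frac{1655}{7} + 912} - \left(65 + 3136 + \frac{897}{14}\right) = \sqrt{\frac{8039}{7}} - \frac{45711}{14} = \frac{\sqrt{56273}}{7} - \frac{45711}{14} = - \frac{45711}{14} + \frac{\sqrt{56273}}{7}$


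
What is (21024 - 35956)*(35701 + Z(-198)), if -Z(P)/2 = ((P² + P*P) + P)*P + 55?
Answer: -462992805932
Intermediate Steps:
Z(P) = -110 - 2*P*(P + 2*P²) (Z(P) = -2*(((P² + P*P) + P)*P + 55) = -2*(((P² + P²) + P)*P + 55) = -2*((2*P² + P)*P + 55) = -2*((P + 2*P²)*P + 55) = -2*(P*(P + 2*P²) + 55) = -2*(55 + P*(P + 2*P²)) = -110 - 2*P*(P + 2*P²))
(21024 - 35956)*(35701 + Z(-198)) = (21024 - 35956)*(35701 + (-110 - 4*(-198)³ - 2*(-198)²)) = -14932*(35701 + (-110 - 4*(-7762392) - 2*39204)) = -14932*(35701 + (-110 + 31049568 - 78408)) = -14932*(35701 + 30971050) = -14932*31006751 = -462992805932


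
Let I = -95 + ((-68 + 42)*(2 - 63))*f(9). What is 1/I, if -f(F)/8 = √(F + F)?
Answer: 95/2897727167 - 38064*√2/2897727167 ≈ -1.8544e-5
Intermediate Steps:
f(F) = -8*√2*√F (f(F) = -8*√(F + F) = -8*√2*√F)
I = -95 - 38064*√2 (I = -95 + ((-68 + 42)*(2 - 63))*(-8*√2*√9) = -95 + (-26*(-61))*(-8*√2*3) = -95 + 1586*(-24*√2) = -95 - 38064*√2 ≈ -53926.)
1/I = 1/(-95 - 38064*√2)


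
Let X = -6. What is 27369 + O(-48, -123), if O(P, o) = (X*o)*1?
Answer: 28107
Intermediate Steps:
O(P, o) = -6*o (O(P, o) = -6*o*1 = -6*o)
27369 + O(-48, -123) = 27369 - 6*(-123) = 27369 + 738 = 28107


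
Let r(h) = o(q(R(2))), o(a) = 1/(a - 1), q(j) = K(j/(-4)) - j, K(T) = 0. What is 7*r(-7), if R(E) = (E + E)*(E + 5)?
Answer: -7/29 ≈ -0.24138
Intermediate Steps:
R(E) = 2*E*(5 + E) (R(E) = (2*E)*(5 + E) = 2*E*(5 + E))
q(j) = -j (q(j) = 0 - j = -j)
o(a) = 1/(-1 + a)
r(h) = -1/29 (r(h) = 1/(-1 - 2*2*(5 + 2)) = 1/(-1 - 2*2*7) = 1/(-1 - 1*28) = 1/(-1 - 28) = 1/(-29) = -1/29)
7*r(-7) = 7*(-1/29) = -7/29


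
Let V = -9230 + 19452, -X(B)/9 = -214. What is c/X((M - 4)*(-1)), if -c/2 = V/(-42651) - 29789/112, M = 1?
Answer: 181667929/657166608 ≈ 0.27644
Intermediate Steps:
X(B) = 1926 (X(B) = -9*(-214) = 1926)
V = 10222
c = 181667929/341208 (c = -2*(10222/(-42651) - 29789/112) = -2*(10222*(-1/42651) - 29789*1/112) = -2*(-10222/42651 - 29789/112) = -2*(-181667929/682416) = 181667929/341208 ≈ 532.43)
c/X((M - 4)*(-1)) = (181667929/341208)/1926 = (181667929/341208)*(1/1926) = 181667929/657166608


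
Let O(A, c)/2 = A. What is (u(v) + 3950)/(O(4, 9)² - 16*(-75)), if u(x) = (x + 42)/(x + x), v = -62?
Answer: 122455/39184 ≈ 3.1251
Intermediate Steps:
O(A, c) = 2*A
u(x) = (42 + x)/(2*x) (u(x) = (42 + x)/((2*x)) = (42 + x)*(1/(2*x)) = (42 + x)/(2*x))
(u(v) + 3950)/(O(4, 9)² - 16*(-75)) = ((½)*(42 - 62)/(-62) + 3950)/((2*4)² - 16*(-75)) = ((½)*(-1/62)*(-20) + 3950)/(8² + 1200) = (5/31 + 3950)/(64 + 1200) = (122455/31)/1264 = (122455/31)*(1/1264) = 122455/39184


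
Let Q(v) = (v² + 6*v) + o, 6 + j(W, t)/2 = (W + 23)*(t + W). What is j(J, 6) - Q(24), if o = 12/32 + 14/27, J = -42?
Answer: 137183/216 ≈ 635.11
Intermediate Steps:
j(W, t) = -12 + 2*(23 + W)*(W + t) (j(W, t) = -12 + 2*((W + 23)*(t + W)) = -12 + 2*((23 + W)*(W + t)) = -12 + 2*(23 + W)*(W + t))
o = 193/216 (o = 12*(1/32) + 14*(1/27) = 3/8 + 14/27 = 193/216 ≈ 0.89352)
Q(v) = 193/216 + v² + 6*v (Q(v) = (v² + 6*v) + 193/216 = 193/216 + v² + 6*v)
j(J, 6) - Q(24) = (-12 + 2*(-42)² + 46*(-42) + 46*6 + 2*(-42)*6) - (193/216 + 24² + 6*24) = (-12 + 2*1764 - 1932 + 276 - 504) - (193/216 + 576 + 144) = (-12 + 3528 - 1932 + 276 - 504) - 1*155713/216 = 1356 - 155713/216 = 137183/216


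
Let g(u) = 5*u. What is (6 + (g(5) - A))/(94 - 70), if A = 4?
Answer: 9/8 ≈ 1.1250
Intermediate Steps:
(6 + (g(5) - A))/(94 - 70) = (6 + (5*5 - 1*4))/(94 - 70) = (6 + (25 - 4))/24 = (6 + 21)/24 = (1/24)*27 = 9/8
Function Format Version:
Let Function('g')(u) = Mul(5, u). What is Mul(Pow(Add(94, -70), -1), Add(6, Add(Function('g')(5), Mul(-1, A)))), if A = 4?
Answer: Rational(9, 8) ≈ 1.1250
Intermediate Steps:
Mul(Pow(Add(94, -70), -1), Add(6, Add(Function('g')(5), Mul(-1, A)))) = Mul(Pow(Add(94, -70), -1), Add(6, Add(Mul(5, 5), Mul(-1, 4)))) = Mul(Pow(24, -1), Add(6, Add(25, -4))) = Mul(Rational(1, 24), Add(6, 21)) = Mul(Rational(1, 24), 27) = Rational(9, 8)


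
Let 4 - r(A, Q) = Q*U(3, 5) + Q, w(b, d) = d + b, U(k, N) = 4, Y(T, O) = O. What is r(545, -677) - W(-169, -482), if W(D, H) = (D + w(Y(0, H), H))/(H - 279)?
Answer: 2577896/761 ≈ 3387.5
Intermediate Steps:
w(b, d) = b + d
r(A, Q) = 4 - 5*Q (r(A, Q) = 4 - (Q*4 + Q) = 4 - (4*Q + Q) = 4 - 5*Q)
W(D, H) = (D + 2*H)/(-279 + H) (W(D, H) = (D + (H + H))/(H - 279) = (D + 2*H)/(-279 + H))
r(545, -677) - W(-169, -482) = (4 - 5*(-677)) - (-169 + 2*(-482))/(-279 - 482) = (4 + 3385) - (-169 - 964)/(-761) = 3389 - (-1)*(-1133)/761 = 3389 - 1*1133/761 = 3389 - 1133/761 = 2577896/761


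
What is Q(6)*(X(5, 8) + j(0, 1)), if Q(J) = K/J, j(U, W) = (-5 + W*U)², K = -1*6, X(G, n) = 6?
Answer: -31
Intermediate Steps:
K = -6
j(U, W) = (-5 + U*W)²
Q(J) = -6/J
Q(6)*(X(5, 8) + j(0, 1)) = (-6/6)*(6 + (-5 + 0*1)²) = (-6*⅙)*(6 + (-5 + 0)²) = -(6 + (-5)²) = -(6 + 25) = -1*31 = -31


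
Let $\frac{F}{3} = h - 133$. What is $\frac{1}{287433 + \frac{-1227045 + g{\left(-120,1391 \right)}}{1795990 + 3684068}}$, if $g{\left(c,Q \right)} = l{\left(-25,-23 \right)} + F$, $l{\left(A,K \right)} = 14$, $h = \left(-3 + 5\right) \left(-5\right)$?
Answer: $\frac{2740029}{787574141827} \approx 3.4791 \cdot 10^{-6}$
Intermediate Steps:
$h = -10$ ($h = 2 \left(-5\right) = -10$)
$F = -429$ ($F = 3 \left(-10 - 133\right) = 3 \left(-143\right) = -429$)
$g{\left(c,Q \right)} = -415$ ($g{\left(c,Q \right)} = 14 - 429 = -415$)
$\frac{1}{287433 + \frac{-1227045 + g{\left(-120,1391 \right)}}{1795990 + 3684068}} = \frac{1}{287433 + \frac{-1227045 - 415}{1795990 + 3684068}} = \frac{1}{287433 - \frac{1227460}{5480058}} = \frac{1}{287433 - \frac{613730}{2740029}} = \frac{1}{\frac{787574141827}{2740029}} = \frac{2740029}{787574141827}$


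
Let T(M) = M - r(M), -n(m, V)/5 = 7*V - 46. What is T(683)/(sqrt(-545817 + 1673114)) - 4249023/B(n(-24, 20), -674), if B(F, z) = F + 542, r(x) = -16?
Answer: -1416341/24 + 699*sqrt(1127297)/1127297 ≈ -59014.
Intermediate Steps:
n(m, V) = 230 - 35*V (n(m, V) = -5*(7*V - 46) = -5*(-46 + 7*V) = 230 - 35*V)
B(F, z) = 542 + F
T(M) = 16 + M (T(M) = M - 1*(-16) = M + 16 = 16 + M)
T(683)/(sqrt(-545817 + 1673114)) - 4249023/B(n(-24, 20), -674) = (16 + 683)/(sqrt(-545817 + 1673114)) - 4249023/(542 + (230 - 35*20)) = 699/(sqrt(1127297)) - 4249023/(542 + (230 - 700)) = 699*(sqrt(1127297)/1127297) - 4249023/(542 - 470) = 699*sqrt(1127297)/1127297 - 4249023/72 = 699*sqrt(1127297)/1127297 - 4249023*1/72 = 699*sqrt(1127297)/1127297 - 1416341/24 = -1416341/24 + 699*sqrt(1127297)/1127297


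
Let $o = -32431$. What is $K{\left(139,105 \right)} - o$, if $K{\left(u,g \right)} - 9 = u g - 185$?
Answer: $46850$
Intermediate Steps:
$K{\left(u,g \right)} = -176 + g u$ ($K{\left(u,g \right)} = 9 + \left(u g - 185\right) = 9 + \left(g u - 185\right) = 9 + \left(-185 + g u\right) = -176 + g u$)
$K{\left(139,105 \right)} - o = \left(-176 + 105 \cdot 139\right) - -32431 = \left(-176 + 14595\right) + 32431 = 14419 + 32431 = 46850$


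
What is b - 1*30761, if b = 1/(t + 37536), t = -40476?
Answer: -90437341/2940 ≈ -30761.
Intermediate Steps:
b = -1/2940 (b = 1/(-40476 + 37536) = 1/(-2940) = -1/2940 ≈ -0.00034014)
b - 1*30761 = -1/2940 - 1*30761 = -1/2940 - 30761 = -90437341/2940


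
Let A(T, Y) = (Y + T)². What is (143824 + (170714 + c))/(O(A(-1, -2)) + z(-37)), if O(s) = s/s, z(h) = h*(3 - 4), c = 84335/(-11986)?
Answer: 3769968133/455468 ≈ 8277.1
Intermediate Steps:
c = -84335/11986 (c = 84335*(-1/11986) = -84335/11986 ≈ -7.0361)
A(T, Y) = (T + Y)²
z(h) = -h (z(h) = h*(-1) = -h)
O(s) = 1
(143824 + (170714 + c))/(O(A(-1, -2)) + z(-37)) = (143824 + (170714 - 84335/11986))/(1 - 1*(-37)) = (143824 + 2046093669/11986)/(1 + 37) = (3769968133/11986)/38 = (3769968133/11986)*(1/38) = 3769968133/455468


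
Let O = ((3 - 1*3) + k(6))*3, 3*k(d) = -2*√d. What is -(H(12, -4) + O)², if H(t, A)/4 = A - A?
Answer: -24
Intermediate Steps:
k(d) = -2*√d/3 (k(d) = (-2*√d)/3 = -2*√d/3)
H(t, A) = 0 (H(t, A) = 4*(A - A) = 4*0 = 0)
O = -2*√6 (O = ((3 - 1*3) - 2*√6/3)*3 = ((3 - 3) - 2*√6/3)*3 = (0 - 2*√6/3)*3 = -2*√6/3*3 = -2*√6 ≈ -4.8990)
-(H(12, -4) + O)² = -(0 - 2*√6)² = -(-2*√6)² = -1*24 = -24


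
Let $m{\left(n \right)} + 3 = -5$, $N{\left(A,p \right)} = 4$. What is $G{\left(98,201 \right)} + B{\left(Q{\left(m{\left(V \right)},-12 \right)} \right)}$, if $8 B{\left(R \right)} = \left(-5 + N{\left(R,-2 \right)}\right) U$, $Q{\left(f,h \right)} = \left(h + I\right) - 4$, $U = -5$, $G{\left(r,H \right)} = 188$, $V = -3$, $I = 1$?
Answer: $\frac{1509}{8} \approx 188.63$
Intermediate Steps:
$m{\left(n \right)} = -8$ ($m{\left(n \right)} = -3 - 5 = -8$)
$Q{\left(f,h \right)} = -3 + h$ ($Q{\left(f,h \right)} = \left(h + 1\right) - 4 = \left(1 + h\right) - 4 = -3 + h$)
$B{\left(R \right)} = \frac{5}{8}$ ($B{\left(R \right)} = \frac{\left(-5 + 4\right) \left(-5\right)}{8} = \frac{\left(-1\right) \left(-5\right)}{8} = \frac{1}{8} \cdot 5 = \frac{5}{8}$)
$G{\left(98,201 \right)} + B{\left(Q{\left(m{\left(V \right)},-12 \right)} \right)} = 188 + \frac{5}{8} = \frac{1509}{8}$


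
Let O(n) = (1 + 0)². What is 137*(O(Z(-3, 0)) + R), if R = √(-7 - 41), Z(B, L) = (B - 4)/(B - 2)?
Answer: 137 + 548*I*√3 ≈ 137.0 + 949.16*I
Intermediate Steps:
Z(B, L) = (-4 + B)/(-2 + B)
O(n) = 1 (O(n) = 1² = 1)
R = 4*I*√3 (R = √(-48) = 4*I*√3 ≈ 6.9282*I)
137*(O(Z(-3, 0)) + R) = 137*(1 + 4*I*√3) = 137 + 548*I*√3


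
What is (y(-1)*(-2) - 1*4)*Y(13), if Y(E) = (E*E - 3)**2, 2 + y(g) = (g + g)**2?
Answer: -220448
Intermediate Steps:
y(g) = -2 + 4*g**2 (y(g) = -2 + (g + g)**2 = -2 + (2*g)**2 = -2 + 4*g**2)
Y(E) = (-3 + E**2)**2 (Y(E) = (E**2 - 3)**2 = (-3 + E**2)**2)
(y(-1)*(-2) - 1*4)*Y(13) = ((-2 + 4*(-1)**2)*(-2) - 1*4)*(-3 + 13**2)**2 = ((-2 + 4*1)*(-2) - 4)*(-3 + 169)**2 = ((-2 + 4)*(-2) - 4)*166**2 = (2*(-2) - 4)*27556 = (-4 - 4)*27556 = -8*27556 = -220448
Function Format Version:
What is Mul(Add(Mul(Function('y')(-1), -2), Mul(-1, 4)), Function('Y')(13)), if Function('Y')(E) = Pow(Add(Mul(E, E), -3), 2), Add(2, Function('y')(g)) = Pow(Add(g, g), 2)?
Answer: -220448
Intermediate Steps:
Function('y')(g) = Add(-2, Mul(4, Pow(g, 2))) (Function('y')(g) = Add(-2, Pow(Add(g, g), 2)) = Add(-2, Pow(Mul(2, g), 2)) = Add(-2, Mul(4, Pow(g, 2))))
Function('Y')(E) = Pow(Add(-3, Pow(E, 2)), 2) (Function('Y')(E) = Pow(Add(Pow(E, 2), -3), 2) = Pow(Add(-3, Pow(E, 2)), 2))
Mul(Add(Mul(Function('y')(-1), -2), Mul(-1, 4)), Function('Y')(13)) = Mul(Add(Mul(Add(-2, Mul(4, Pow(-1, 2))), -2), Mul(-1, 4)), Pow(Add(-3, Pow(13, 2)), 2)) = Mul(Add(Mul(Add(-2, Mul(4, 1)), -2), -4), Pow(Add(-3, 169), 2)) = Mul(Add(Mul(Add(-2, 4), -2), -4), Pow(166, 2)) = Mul(Add(Mul(2, -2), -4), 27556) = Mul(Add(-4, -4), 27556) = Mul(-8, 27556) = -220448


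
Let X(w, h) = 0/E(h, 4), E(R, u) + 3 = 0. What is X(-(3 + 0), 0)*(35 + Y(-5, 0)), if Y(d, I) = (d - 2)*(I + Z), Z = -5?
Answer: 0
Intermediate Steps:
E(R, u) = -3 (E(R, u) = -3 + 0 = -3)
X(w, h) = 0 (X(w, h) = 0/(-3) = 0*(-⅓) = 0)
Y(d, I) = (-5 + I)*(-2 + d) (Y(d, I) = (d - 2)*(I - 5) = (-2 + d)*(-5 + I) = (-5 + I)*(-2 + d))
X(-(3 + 0), 0)*(35 + Y(-5, 0)) = 0*(35 + (10 - 5*(-5) - 2*0 + 0*(-5))) = 0*(35 + (10 + 25 + 0 + 0)) = 0*(35 + 35) = 0*70 = 0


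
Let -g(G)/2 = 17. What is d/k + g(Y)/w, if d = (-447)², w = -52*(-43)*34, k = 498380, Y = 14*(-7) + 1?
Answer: 27892159/69648605 ≈ 0.40047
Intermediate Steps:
Y = -97 (Y = -98 + 1 = -97)
g(G) = -34 (g(G) = -2*17 = -34)
w = 76024 (w = 2236*34 = 76024)
d = 199809
d/k + g(Y)/w = 199809/498380 - 34/76024 = 199809*(1/498380) - 34*1/76024 = 199809/498380 - 1/2236 = 27892159/69648605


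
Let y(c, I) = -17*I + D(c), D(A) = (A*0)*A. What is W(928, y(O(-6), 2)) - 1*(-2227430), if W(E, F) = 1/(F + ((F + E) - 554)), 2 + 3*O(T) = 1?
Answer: 681593581/306 ≈ 2.2274e+6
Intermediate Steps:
D(A) = 0 (D(A) = 0*A = 0)
O(T) = -⅓ (O(T) = -⅔ + (⅓)*1 = -⅔ + ⅓ = -⅓)
y(c, I) = -17*I (y(c, I) = -17*I + 0 = -17*I)
W(E, F) = 1/(-554 + E + 2*F) (W(E, F) = 1/(F + ((E + F) - 554)) = 1/(F + (-554 + E + F)) = 1/(-554 + E + 2*F))
W(928, y(O(-6), 2)) - 1*(-2227430) = 1/(-554 + 928 + 2*(-17*2)) - 1*(-2227430) = 1/(-554 + 928 + 2*(-34)) + 2227430 = 1/(-554 + 928 - 68) + 2227430 = 1/306 + 2227430 = 681593581/306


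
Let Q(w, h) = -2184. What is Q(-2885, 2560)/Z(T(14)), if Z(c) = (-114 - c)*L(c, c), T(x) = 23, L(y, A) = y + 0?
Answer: 2184/3151 ≈ 0.69311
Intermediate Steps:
L(y, A) = y
Z(c) = c*(-114 - c) (Z(c) = (-114 - c)*c = c*(-114 - c))
Q(-2885, 2560)/Z(T(14)) = -2184*(-1/(23*(114 + 23))) = -2184/((-1*23*137)) = -2184/(-3151) = -2184*(-1/3151) = 2184/3151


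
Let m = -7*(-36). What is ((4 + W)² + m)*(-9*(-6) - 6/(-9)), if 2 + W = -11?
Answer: 18204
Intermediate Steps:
W = -13 (W = -2 - 11 = -13)
m = 252
((4 + W)² + m)*(-9*(-6) - 6/(-9)) = ((4 - 13)² + 252)*(-9*(-6) - 6/(-9)) = ((-9)² + 252)*(54 - 6*(-⅑)) = (81 + 252)*(54 + ⅔) = 333*(164/3) = 18204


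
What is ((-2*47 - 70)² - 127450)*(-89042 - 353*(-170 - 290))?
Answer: -7374429252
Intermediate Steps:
((-2*47 - 70)² - 127450)*(-89042 - 353*(-170 - 290)) = ((-94 - 70)² - 127450)*(-89042 - 353*(-460)) = ((-164)² - 127450)*(-89042 + 162380) = (26896 - 127450)*73338 = -100554*73338 = -7374429252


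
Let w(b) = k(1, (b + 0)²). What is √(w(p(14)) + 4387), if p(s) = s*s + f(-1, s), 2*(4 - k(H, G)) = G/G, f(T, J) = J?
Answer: √17562/2 ≈ 66.261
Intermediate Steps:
k(H, G) = 7/2 (k(H, G) = 4 - G/(2*G) = 4 - ½*1 = 4 - ½ = 7/2)
p(s) = s + s² (p(s) = s*s + s = s² + s = s + s²)
w(b) = 7/2
√(w(p(14)) + 4387) = √(7/2 + 4387) = √(8781/2) = √17562/2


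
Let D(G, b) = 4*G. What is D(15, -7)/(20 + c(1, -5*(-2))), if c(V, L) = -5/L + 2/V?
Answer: 120/43 ≈ 2.7907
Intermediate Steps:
D(15, -7)/(20 + c(1, -5*(-2))) = (4*15)/(20 + (-5/((-5*(-2))) + 2/1)) = 60/(20 + (-5/10 + 2*1)) = 60/(20 + (-5*1/10 + 2)) = 60/(20 + (-1/2 + 2)) = 60/(20 + 3/2) = 60/(43/2) = (2/43)*60 = 120/43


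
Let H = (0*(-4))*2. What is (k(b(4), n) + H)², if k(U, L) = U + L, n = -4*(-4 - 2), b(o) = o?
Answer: 784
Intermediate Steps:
n = 24 (n = -4*(-6) = 24)
H = 0 (H = 0*2 = 0)
k(U, L) = L + U
(k(b(4), n) + H)² = ((24 + 4) + 0)² = (28 + 0)² = 28² = 784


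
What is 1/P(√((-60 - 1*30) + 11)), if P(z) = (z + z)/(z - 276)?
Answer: ½ + 138*I*√79/79 ≈ 0.5 + 15.526*I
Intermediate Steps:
P(z) = 2*z/(-276 + z) (P(z) = (2*z)/(-276 + z) = 2*z/(-276 + z))
1/P(√((-60 - 1*30) + 11)) = 1/(2*√((-60 - 1*30) + 11)/(-276 + √((-60 - 1*30) + 11))) = 1/(2*√((-60 - 30) + 11)/(-276 + √((-60 - 30) + 11))) = 1/(2*√(-90 + 11)/(-276 + √(-90 + 11))) = 1/(2*√(-79)/(-276 + √(-79))) = 1/(2*(I*√79)/(-276 + I*√79)) = 1/(2*I*√79/(-276 + I*√79)) = -I*√79*(-276 + I*√79)/158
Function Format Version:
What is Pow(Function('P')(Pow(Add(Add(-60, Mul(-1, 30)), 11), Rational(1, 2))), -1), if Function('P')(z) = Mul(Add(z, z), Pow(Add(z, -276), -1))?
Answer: Add(Rational(1, 2), Mul(Rational(138, 79), I, Pow(79, Rational(1, 2)))) ≈ Add(0.50000, Mul(15.526, I))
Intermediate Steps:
Function('P')(z) = Mul(2, z, Pow(Add(-276, z), -1)) (Function('P')(z) = Mul(Mul(2, z), Pow(Add(-276, z), -1)) = Mul(2, z, Pow(Add(-276, z), -1)))
Pow(Function('P')(Pow(Add(Add(-60, Mul(-1, 30)), 11), Rational(1, 2))), -1) = Pow(Mul(2, Pow(Add(Add(-60, Mul(-1, 30)), 11), Rational(1, 2)), Pow(Add(-276, Pow(Add(Add(-60, Mul(-1, 30)), 11), Rational(1, 2))), -1)), -1) = Pow(Mul(2, Pow(Add(Add(-60, -30), 11), Rational(1, 2)), Pow(Add(-276, Pow(Add(Add(-60, -30), 11), Rational(1, 2))), -1)), -1) = Pow(Mul(2, Pow(Add(-90, 11), Rational(1, 2)), Pow(Add(-276, Pow(Add(-90, 11), Rational(1, 2))), -1)), -1) = Pow(Mul(2, Pow(-79, Rational(1, 2)), Pow(Add(-276, Pow(-79, Rational(1, 2))), -1)), -1) = Pow(Mul(2, Mul(I, Pow(79, Rational(1, 2))), Pow(Add(-276, Mul(I, Pow(79, Rational(1, 2)))), -1)), -1) = Pow(Mul(2, I, Pow(79, Rational(1, 2)), Pow(Add(-276, Mul(I, Pow(79, Rational(1, 2)))), -1)), -1) = Mul(Rational(-1, 158), I, Pow(79, Rational(1, 2)), Add(-276, Mul(I, Pow(79, Rational(1, 2)))))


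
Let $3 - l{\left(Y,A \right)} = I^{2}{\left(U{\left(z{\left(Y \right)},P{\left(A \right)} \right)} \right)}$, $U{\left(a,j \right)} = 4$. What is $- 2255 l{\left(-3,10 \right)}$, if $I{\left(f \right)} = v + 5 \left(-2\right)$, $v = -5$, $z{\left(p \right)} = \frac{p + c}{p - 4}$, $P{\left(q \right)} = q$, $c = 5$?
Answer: $500610$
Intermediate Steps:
$z{\left(p \right)} = \frac{5 + p}{-4 + p}$ ($z{\left(p \right)} = \frac{p + 5}{p - 4} = \frac{5 + p}{-4 + p}$)
$I{\left(f \right)} = -15$ ($I{\left(f \right)} = -5 + 5 \left(-2\right) = -5 - 10 = -15$)
$l{\left(Y,A \right)} = -222$ ($l{\left(Y,A \right)} = 3 - \left(-15\right)^{2} = 3 - 225 = -222$)
$- 2255 l{\left(-3,10 \right)} = \left(-2255\right) \left(-222\right) = 500610$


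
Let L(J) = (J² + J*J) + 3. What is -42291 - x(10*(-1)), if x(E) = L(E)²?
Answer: -83500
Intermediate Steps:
L(J) = 3 + 2*J² (L(J) = (J² + J²) + 3 = 2*J² + 3 = 3 + 2*J²)
x(E) = (3 + 2*E²)²
-42291 - x(10*(-1)) = -42291 - (3 + 2*(10*(-1))²)² = -42291 - (3 + 2*(-10)²)² = -42291 - (3 + 2*100)² = -42291 - (3 + 200)² = -42291 - 1*203² = -42291 - 1*41209 = -42291 - 41209 = -83500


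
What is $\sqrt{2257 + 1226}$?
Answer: $9 \sqrt{43} \approx 59.017$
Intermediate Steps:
$\sqrt{2257 + 1226} = \sqrt{3483} = 9 \sqrt{43}$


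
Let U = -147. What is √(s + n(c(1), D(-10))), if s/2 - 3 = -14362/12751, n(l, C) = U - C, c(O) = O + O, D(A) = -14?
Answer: I*√21014935851/12751 ≈ 11.369*I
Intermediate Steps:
c(O) = 2*O
n(l, C) = -147 - C
s = 47782/12751 (s = 6 + 2*(-14362/12751) = 6 - 28724/12751 = 47782/12751 ≈ 3.7473)
√(s + n(c(1), D(-10))) = √(47782/12751 + (-147 - 1*(-14))) = √(47782/12751 + (-147 + 14)) = √(47782/12751 - 133) = √(-1648101/12751) = I*√21014935851/12751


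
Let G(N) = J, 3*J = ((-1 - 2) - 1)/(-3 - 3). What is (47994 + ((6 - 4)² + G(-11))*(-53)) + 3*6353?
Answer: 601463/9 ≈ 66829.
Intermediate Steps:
J = 2/9 (J = (((-1 - 2) - 1)/(-3 - 3))/3 = ((-3 - 1)/(-6))/3 = (-4*(-⅙))/3 = (⅓)*(⅔) = 2/9 ≈ 0.22222)
G(N) = 2/9
(47994 + ((6 - 4)² + G(-11))*(-53)) + 3*6353 = (47994 + ((6 - 4)² + 2/9)*(-53)) + 3*6353 = (47994 + (2² + 2/9)*(-53)) + 19059 = (47994 + (4 + 2/9)*(-53)) + 19059 = (47994 + (38/9)*(-53)) + 19059 = (47994 - 2014/9) + 19059 = 429932/9 + 19059 = 601463/9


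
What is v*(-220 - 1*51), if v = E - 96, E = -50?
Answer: 39566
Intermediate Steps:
v = -146 (v = -50 - 96 = -146)
v*(-220 - 1*51) = -146*(-220 - 1*51) = -146*(-220 - 51) = -146*(-271) = 39566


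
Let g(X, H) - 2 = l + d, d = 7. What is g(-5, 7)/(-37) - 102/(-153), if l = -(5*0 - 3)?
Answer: 38/111 ≈ 0.34234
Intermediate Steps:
l = 3 (l = -(0 - 3) = -1*(-3) = 3)
g(X, H) = 12 (g(X, H) = 2 + (3 + 7) = 2 + 10 = 12)
g(-5, 7)/(-37) - 102/(-153) = 12/(-37) - 102/(-153) = 12*(-1/37) - 102*(-1/153) = -12/37 + 2/3 = 38/111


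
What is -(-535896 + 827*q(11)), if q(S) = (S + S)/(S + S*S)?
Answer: 3214549/6 ≈ 5.3576e+5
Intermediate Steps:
q(S) = 2*S/(S + S²) (q(S) = (2*S)/(S + S²) = 2*S/(S + S²))
-(-535896 + 827*q(11)) = -(-535896 + 1654/(1 + 11)) = -827/(1/(-648 + 2/12)) = -827/(1/(-648 + 2*(1/12))) = -827/(1/(-648 + ⅙)) = -827/(1/(-3887/6)) = -827/(-6/3887) = -827*(-3887/6) = 3214549/6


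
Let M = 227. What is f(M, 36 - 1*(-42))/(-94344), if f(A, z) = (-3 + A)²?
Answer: -6272/11793 ≈ -0.53184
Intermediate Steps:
f(M, 36 - 1*(-42))/(-94344) = (-3 + 227)²/(-94344) = 224²*(-1/94344) = 50176*(-1/94344) = -6272/11793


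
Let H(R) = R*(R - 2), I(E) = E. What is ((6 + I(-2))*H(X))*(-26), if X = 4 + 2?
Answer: -2496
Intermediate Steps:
X = 6
H(R) = R*(-2 + R)
((6 + I(-2))*H(X))*(-26) = ((6 - 2)*(6*(-2 + 6)))*(-26) = (4*(6*4))*(-26) = (4*24)*(-26) = 96*(-26) = -2496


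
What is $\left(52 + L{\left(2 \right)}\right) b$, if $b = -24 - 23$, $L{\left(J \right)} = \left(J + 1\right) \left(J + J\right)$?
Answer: $-3008$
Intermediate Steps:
$L{\left(J \right)} = 2 J \left(1 + J\right)$ ($L{\left(J \right)} = \left(1 + J\right) 2 J = 2 J \left(1 + J\right)$)
$b = -47$ ($b = -24 - 23 = -47$)
$\left(52 + L{\left(2 \right)}\right) b = \left(52 + 2 \cdot 2 \left(1 + 2\right)\right) \left(-47\right) = \left(52 + 2 \cdot 2 \cdot 3\right) \left(-47\right) = \left(52 + 12\right) \left(-47\right) = 64 \left(-47\right) = -3008$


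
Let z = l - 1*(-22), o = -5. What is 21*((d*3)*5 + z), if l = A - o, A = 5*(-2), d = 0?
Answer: 357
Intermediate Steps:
A = -10
l = -5 (l = -10 - 1*(-5) = -10 + 5 = -5)
z = 17 (z = -5 - 1*(-22) = -5 + 22 = 17)
21*((d*3)*5 + z) = 21*((0*3)*5 + 17) = 21*(0*5 + 17) = 21*(0 + 17) = 21*17 = 357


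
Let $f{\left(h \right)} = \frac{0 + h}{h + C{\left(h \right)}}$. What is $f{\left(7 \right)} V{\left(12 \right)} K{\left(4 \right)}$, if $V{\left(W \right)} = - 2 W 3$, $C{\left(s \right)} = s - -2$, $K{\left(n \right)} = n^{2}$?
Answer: $-504$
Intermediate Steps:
$C{\left(s \right)} = 2 + s$ ($C{\left(s \right)} = s + 2 = 2 + s$)
$f{\left(h \right)} = \frac{h}{2 + 2 h}$ ($f{\left(h \right)} = \frac{0 + h}{h + \left(2 + h\right)} = \frac{h}{2 + 2 h}$)
$V{\left(W \right)} = - 6 W$
$f{\left(7 \right)} V{\left(12 \right)} K{\left(4 \right)} = \frac{1}{2} \cdot 7 \frac{1}{1 + 7} \left(\left(-6\right) 12\right) 4^{2} = \frac{1}{2} \cdot 7 \cdot \frac{1}{8} \left(-72\right) 16 = \frac{7}{16} \left(-72\right) 16 = \left(- \frac{63}{2}\right) 16 = -504$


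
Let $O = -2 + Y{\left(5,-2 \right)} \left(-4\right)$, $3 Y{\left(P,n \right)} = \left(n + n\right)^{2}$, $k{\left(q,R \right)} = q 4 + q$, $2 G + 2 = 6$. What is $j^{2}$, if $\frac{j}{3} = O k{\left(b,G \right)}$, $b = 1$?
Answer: $122500$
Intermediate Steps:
$G = 2$ ($G = -1 + \frac{1}{2} \cdot 6 = -1 + 3 = 2$)
$k{\left(q,R \right)} = 5 q$ ($k{\left(q,R \right)} = 4 q + q = 5 q$)
$Y{\left(P,n \right)} = \frac{4 n^{2}}{3}$ ($Y{\left(P,n \right)} = \frac{\left(n + n\right)^{2}}{3} = \frac{\left(2 n\right)^{2}}{3} = \frac{4 n^{2}}{3}$)
$O = - \frac{70}{3}$ ($O = -2 + \frac{4 \left(-2\right)^{2}}{3} \left(-4\right) = -2 + \frac{4}{3} \cdot 4 \left(-4\right) = -2 + \frac{16}{3} \left(-4\right) = -2 - \frac{64}{3} = - \frac{70}{3} \approx -23.333$)
$j = -350$ ($j = 3 \left(- \frac{70 \cdot 5 \cdot 1}{3}\right) = 3 \left(\left(- \frac{70}{3}\right) 5\right) = 3 \left(- \frac{350}{3}\right) = -350$)
$j^{2} = \left(-350\right)^{2} = 122500$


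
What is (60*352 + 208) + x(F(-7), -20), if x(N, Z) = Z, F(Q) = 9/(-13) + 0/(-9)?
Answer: 21308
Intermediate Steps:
F(Q) = -9/13 (F(Q) = 9*(-1/13) + 0*(-1/9) = -9/13 + 0 = -9/13)
(60*352 + 208) + x(F(-7), -20) = (60*352 + 208) - 20 = (21120 + 208) - 20 = 21328 - 20 = 21308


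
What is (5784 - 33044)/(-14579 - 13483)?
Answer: 13630/14031 ≈ 0.97142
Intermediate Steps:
(5784 - 33044)/(-14579 - 13483) = -27260/(-28062) = -27260*(-1/28062) = 13630/14031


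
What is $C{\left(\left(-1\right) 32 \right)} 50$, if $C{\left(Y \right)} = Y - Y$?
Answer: $0$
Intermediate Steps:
$C{\left(Y \right)} = 0$
$C{\left(\left(-1\right) 32 \right)} 50 = 0 \cdot 50 = 0$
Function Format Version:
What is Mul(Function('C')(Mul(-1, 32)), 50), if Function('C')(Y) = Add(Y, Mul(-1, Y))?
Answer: 0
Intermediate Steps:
Function('C')(Y) = 0
Mul(Function('C')(Mul(-1, 32)), 50) = Mul(0, 50) = 0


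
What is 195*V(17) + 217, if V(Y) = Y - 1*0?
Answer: 3532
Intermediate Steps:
V(Y) = Y (V(Y) = Y + 0 = Y)
195*V(17) + 217 = 195*17 + 217 = 3315 + 217 = 3532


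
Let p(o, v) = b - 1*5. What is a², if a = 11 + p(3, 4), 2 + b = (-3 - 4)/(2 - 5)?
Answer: 361/9 ≈ 40.111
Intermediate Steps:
b = ⅓ (b = -2 + (-3 - 4)/(2 - 5) = -2 - 7/(-3) = -2 - 7*(-⅓) = -2 + 7/3 = ⅓ ≈ 0.33333)
p(o, v) = -14/3 (p(o, v) = ⅓ - 1*5 = ⅓ - 5 = -14/3)
a = 19/3 (a = 11 - 14/3 = 19/3 ≈ 6.3333)
a² = (19/3)² = 361/9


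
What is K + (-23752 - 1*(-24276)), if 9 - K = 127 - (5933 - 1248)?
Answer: 5091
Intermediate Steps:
K = 4567 (K = 9 - (127 - (5933 - 1248)) = 9 - (127 - 1*4685) = 9 - (127 - 4685) = 9 - 1*(-4558) = 9 + 4558 = 4567)
K + (-23752 - 1*(-24276)) = 4567 + (-23752 - 1*(-24276)) = 4567 + (-23752 + 24276) = 4567 + 524 = 5091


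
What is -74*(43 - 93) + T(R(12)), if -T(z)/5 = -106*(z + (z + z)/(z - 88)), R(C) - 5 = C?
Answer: 884390/71 ≈ 12456.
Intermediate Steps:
R(C) = 5 + C
T(z) = 530*z + 1060*z/(-88 + z) (T(z) = -(-530)*(z + (z + z)/(z - 88)) = -(-530)*(z + (2*z)/(-88 + z)) = -(-530)*(z + 2*z/(-88 + z)) = -5*(-106*z - 212*z/(-88 + z)) = 530*z + 1060*z/(-88 + z))
-74*(43 - 93) + T(R(12)) = -74*(43 - 93) + 530*(5 + 12)*(-86 + (5 + 12))/(-88 + (5 + 12)) = -74*(-50) + 530*17*(-86 + 17)/(-88 + 17) = 3700 + 530*17*(-69)/(-71) = 3700 + 530*17*(-1/71)*(-69) = 3700 + 621690/71 = 884390/71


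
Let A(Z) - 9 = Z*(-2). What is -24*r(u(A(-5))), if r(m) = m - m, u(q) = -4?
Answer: 0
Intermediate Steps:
A(Z) = 9 - 2*Z (A(Z) = 9 + Z*(-2) = 9 - 2*Z)
r(m) = 0
-24*r(u(A(-5))) = -24*0 = 0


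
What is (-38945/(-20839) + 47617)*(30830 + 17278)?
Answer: 47738992781664/20839 ≈ 2.2908e+9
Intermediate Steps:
(-38945/(-20839) + 47617)*(30830 + 17278) = (-38945*(-1/20839) + 47617)*48108 = (38945/20839 + 47617)*48108 = (992329608/20839)*48108 = 47738992781664/20839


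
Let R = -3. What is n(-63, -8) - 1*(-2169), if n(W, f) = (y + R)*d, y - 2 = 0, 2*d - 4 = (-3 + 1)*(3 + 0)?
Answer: 2170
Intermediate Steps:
d = -1 (d = 2 + ((-3 + 1)*(3 + 0))/2 = 2 + (-2*3)/2 = 2 + (½)*(-6) = 2 - 3 = -1)
y = 2 (y = 2 + 0 = 2)
n(W, f) = 1 (n(W, f) = (2 - 3)*(-1) = -1*(-1) = 1)
n(-63, -8) - 1*(-2169) = 1 - 1*(-2169) = 1 + 2169 = 2170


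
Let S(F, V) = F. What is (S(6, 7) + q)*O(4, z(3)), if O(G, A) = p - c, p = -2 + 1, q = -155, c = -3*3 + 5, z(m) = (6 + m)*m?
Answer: -447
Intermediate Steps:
z(m) = m*(6 + m)
c = -4 (c = -9 + 5 = -4)
p = -1
O(G, A) = 3 (O(G, A) = -1 - 1*(-4) = -1 + 4 = 3)
(S(6, 7) + q)*O(4, z(3)) = (6 - 155)*3 = -149*3 = -447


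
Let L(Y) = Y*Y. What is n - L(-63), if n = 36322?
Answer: 32353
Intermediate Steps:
L(Y) = Y²
n - L(-63) = 36322 - 1*(-63)² = 36322 - 1*3969 = 36322 - 3969 = 32353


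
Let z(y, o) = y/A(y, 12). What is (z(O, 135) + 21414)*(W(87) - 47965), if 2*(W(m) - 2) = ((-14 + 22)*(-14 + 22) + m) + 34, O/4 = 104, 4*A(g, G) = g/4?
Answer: -1025864815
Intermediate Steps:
A(g, G) = g/16 (A(g, G) = (g/4)/4 = g/16)
O = 416 (O = 4*104 = 416)
W(m) = 51 + m/2 (W(m) = 2 + (((-14 + 22)*(-14 + 22) + m) + 34)/2 = 2 + ((8*8 + m) + 34)/2 = 2 + ((64 + m) + 34)/2 = 2 + (98 + m)/2 = 2 + (49 + m/2) = 51 + m/2)
z(y, o) = 16 (z(y, o) = y/((y/16)) = y*(16/y) = 16)
(z(O, 135) + 21414)*(W(87) - 47965) = (16 + 21414)*((51 + (½)*87) - 47965) = 21430*((51 + 87/2) - 47965) = 21430*(189/2 - 47965) = 21430*(-95741/2) = -1025864815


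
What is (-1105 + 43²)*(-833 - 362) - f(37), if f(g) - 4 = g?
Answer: -889121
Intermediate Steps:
f(g) = 4 + g
(-1105 + 43²)*(-833 - 362) - f(37) = (-1105 + 43²)*(-833 - 362) - (4 + 37) = (-1105 + 1849)*(-1195) - 1*41 = 744*(-1195) - 41 = -889080 - 41 = -889121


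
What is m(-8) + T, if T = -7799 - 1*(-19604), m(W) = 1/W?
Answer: 94439/8 ≈ 11805.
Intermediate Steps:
T = 11805 (T = -7799 + 19604 = 11805)
m(-8) + T = 1/(-8) + 11805 = -1/8 + 11805 = 94439/8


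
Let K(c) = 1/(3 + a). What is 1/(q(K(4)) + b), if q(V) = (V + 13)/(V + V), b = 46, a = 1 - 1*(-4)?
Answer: 2/197 ≈ 0.010152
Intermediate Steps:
a = 5 (a = 1 + 4 = 5)
K(c) = 1/8 (K(c) = 1/(3 + 5) = 1/8)
q(V) = (13 + V)/(2*V) (q(V) = (13 + V)/((2*V)) = (13 + V)*(1/(2*V)) = (13 + V)/(2*V))
1/(q(K(4)) + b) = 1/((13 + 1/8)/(2*(1/8)) + 46) = 1/((1/2)*8*(105/8) + 46) = 1/(105/2 + 46) = 1/(197/2) = 2/197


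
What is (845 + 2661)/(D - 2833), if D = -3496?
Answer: -3506/6329 ≈ -0.55396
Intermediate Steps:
(845 + 2661)/(D - 2833) = (845 + 2661)/(-3496 - 2833) = 3506/(-6329) = 3506*(-1/6329) = -3506/6329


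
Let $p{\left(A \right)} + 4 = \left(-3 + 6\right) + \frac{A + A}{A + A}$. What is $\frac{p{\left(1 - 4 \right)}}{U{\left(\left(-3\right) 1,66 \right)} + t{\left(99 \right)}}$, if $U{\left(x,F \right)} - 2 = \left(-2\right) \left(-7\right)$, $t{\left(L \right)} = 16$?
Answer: $0$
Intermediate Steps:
$U{\left(x,F \right)} = 16$ ($U{\left(x,F \right)} = 2 - -14 = 2 + 14 = 16$)
$p{\left(A \right)} = 0$ ($p{\left(A \right)} = -4 + \left(\left(-3 + 6\right) + \frac{A + A}{A + A}\right) = -4 + \left(3 + \frac{2 A}{2 A}\right) = -4 + \left(3 + 2 A \frac{1}{2 A}\right) = -4 + \left(3 + 1\right) = -4 + 4 = 0$)
$\frac{p{\left(1 - 4 \right)}}{U{\left(\left(-3\right) 1,66 \right)} + t{\left(99 \right)}} = \frac{1}{16 + 16} \cdot 0 = \frac{1}{32} \cdot 0 = 0$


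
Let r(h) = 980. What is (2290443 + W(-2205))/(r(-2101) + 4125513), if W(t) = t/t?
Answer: 2290444/4126493 ≈ 0.55506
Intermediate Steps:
W(t) = 1
(2290443 + W(-2205))/(r(-2101) + 4125513) = (2290443 + 1)/(980 + 4125513) = 2290444/4126493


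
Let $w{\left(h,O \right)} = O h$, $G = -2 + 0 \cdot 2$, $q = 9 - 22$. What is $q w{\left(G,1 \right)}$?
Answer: $26$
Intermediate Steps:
$q = -13$
$G = -2$ ($G = -2 + 0 = -2$)
$q w{\left(G,1 \right)} = - 13 \cdot 1 \left(-2\right) = \left(-13\right) \left(-2\right) = 26$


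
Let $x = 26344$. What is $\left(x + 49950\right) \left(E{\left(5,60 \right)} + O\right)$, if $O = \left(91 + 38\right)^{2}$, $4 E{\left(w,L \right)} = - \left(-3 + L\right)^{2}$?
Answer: $\frac{2415277305}{2} \approx 1.2076 \cdot 10^{9}$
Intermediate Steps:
$E{\left(w,L \right)} = - \frac{\left(-3 + L\right)^{2}}{4}$ ($E{\left(w,L \right)} = \frac{\left(-1\right) \left(-3 + L\right)^{2}}{4} = - \frac{\left(-3 + L\right)^{2}}{4}$)
$O = 16641$ ($O = 129^{2} = 16641$)
$\left(x + 49950\right) \left(E{\left(5,60 \right)} + O\right) = \left(26344 + 49950\right) \left(- \frac{\left(-3 + 60\right)^{2}}{4} + 16641\right) = 76294 \left(- \frac{57^{2}}{4} + 16641\right) = 76294 \left(\left(- \frac{1}{4}\right) 3249 + 16641\right) = 76294 \left(- \frac{3249}{4} + 16641\right) = 76294 \cdot \frac{63315}{4} = \frac{2415277305}{2}$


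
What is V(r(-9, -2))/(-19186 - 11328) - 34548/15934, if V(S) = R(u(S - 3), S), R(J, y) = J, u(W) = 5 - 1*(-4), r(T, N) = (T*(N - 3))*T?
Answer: -527170539/243105038 ≈ -2.1685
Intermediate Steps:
r(T, N) = T²*(-3 + N) (r(T, N) = (T*(-3 + N))*T = T²*(-3 + N))
u(W) = 9 (u(W) = 5 + 4 = 9)
V(S) = 9
V(r(-9, -2))/(-19186 - 11328) - 34548/15934 = 9/(-19186 - 11328) - 34548/15934 = 9/(-30514) - 34548*1/15934 = 9*(-1/30514) - 17274/7967 = -9/30514 - 17274/7967 = -527170539/243105038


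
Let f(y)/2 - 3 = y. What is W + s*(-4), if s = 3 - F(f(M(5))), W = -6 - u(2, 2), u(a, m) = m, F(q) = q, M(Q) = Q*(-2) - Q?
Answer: -116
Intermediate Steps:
M(Q) = -3*Q (M(Q) = -2*Q - Q = -3*Q)
f(y) = 6 + 2*y
W = -8 (W = -6 - 1*2 = -6 - 2 = -8)
s = 27 (s = 3 - (6 + 2*(-3*5)) = 3 - (6 + 2*(-15)) = 3 - (6 - 30) = 3 - 1*(-24) = 3 + 24 = 27)
W + s*(-4) = -8 + 27*(-4) = -8 - 108 = -116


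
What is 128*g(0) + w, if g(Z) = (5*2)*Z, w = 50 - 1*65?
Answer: -15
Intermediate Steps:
w = -15 (w = 50 - 65 = -15)
g(Z) = 10*Z
128*g(0) + w = 128*(10*0) - 15 = 128*0 - 15 = 0 - 15 = -15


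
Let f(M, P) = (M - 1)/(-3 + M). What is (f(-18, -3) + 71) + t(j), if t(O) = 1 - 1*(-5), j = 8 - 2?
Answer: 1636/21 ≈ 77.905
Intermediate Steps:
j = 6
t(O) = 6 (t(O) = 1 + 5 = 6)
f(M, P) = (-1 + M)/(-3 + M)
(f(-18, -3) + 71) + t(j) = ((-1 - 18)/(-3 - 18) + 71) + 6 = (-19/(-21) + 71) + 6 = (-1/21*(-19) + 71) + 6 = (19/21 + 71) + 6 = 1510/21 + 6 = 1636/21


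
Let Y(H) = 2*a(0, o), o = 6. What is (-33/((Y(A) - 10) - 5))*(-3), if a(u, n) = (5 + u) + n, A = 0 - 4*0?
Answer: 99/7 ≈ 14.143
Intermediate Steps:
A = 0 (A = 0 + 0 = 0)
a(u, n) = 5 + n + u
Y(H) = 22 (Y(H) = 2*(5 + 6 + 0) = 2*11 = 22)
(-33/((Y(A) - 10) - 5))*(-3) = (-33/((22 - 10) - 5))*(-3) = (-33/(12 - 5))*(-3) = (-33/7)*(-3) = ((⅐)*(-33))*(-3) = -33/7*(-3) = 99/7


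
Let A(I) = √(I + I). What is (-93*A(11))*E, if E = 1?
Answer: -93*√22 ≈ -436.21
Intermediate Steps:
A(I) = √2*√I (A(I) = √(2*I) = √2*√I)
(-93*A(11))*E = -93*√2*√11*1 = -93*√22*1 = -93*√22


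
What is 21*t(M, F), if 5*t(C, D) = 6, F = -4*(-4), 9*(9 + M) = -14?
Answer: 126/5 ≈ 25.200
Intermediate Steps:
M = -95/9 (M = -9 + (1/9)*(-14) = -9 - 14/9 = -95/9 ≈ -10.556)
F = 16
t(C, D) = 6/5 (t(C, D) = (1/5)*6 = 6/5)
21*t(M, F) = 21*(6/5) = 126/5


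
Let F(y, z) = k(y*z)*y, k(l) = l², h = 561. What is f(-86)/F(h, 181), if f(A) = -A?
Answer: 86/5784232396041 ≈ 1.4868e-11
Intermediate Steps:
F(y, z) = y³*z² (F(y, z) = (y*z)²*y = (y²*z²)*y = y³*z²)
f(-86)/F(h, 181) = (-1*(-86))/((561³*181²)) = 86/((176558481*32761)) = 86/5784232396041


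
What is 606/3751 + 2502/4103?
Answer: 1079220/1399123 ≈ 0.77135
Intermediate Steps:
606/3751 + 2502/4103 = 1079220/1399123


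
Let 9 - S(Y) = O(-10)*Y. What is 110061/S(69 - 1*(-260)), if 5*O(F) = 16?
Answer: -550305/5219 ≈ -105.44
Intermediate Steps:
O(F) = 16/5 (O(F) = (1/5)*16 = 16/5)
S(Y) = 9 - 16*Y/5
110061/S(69 - 1*(-260)) = 110061/(9 - 16*(69 - 1*(-260))/5) = 110061/(9 - 16*(69 + 260)/5) = 110061/(9 - 16/5*329) = 110061/(9 - 5264/5) = 110061/(-5219/5) = 110061*(-5/5219) = -550305/5219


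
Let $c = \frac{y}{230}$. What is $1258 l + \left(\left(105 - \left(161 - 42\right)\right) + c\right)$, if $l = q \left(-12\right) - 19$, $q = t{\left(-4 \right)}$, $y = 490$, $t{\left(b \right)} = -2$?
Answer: $\frac{144397}{23} \approx 6278.1$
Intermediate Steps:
$q = -2$
$c = \frac{49}{23}$ ($c = \frac{490}{230} = 490 \cdot \frac{1}{230} = \frac{49}{23} \approx 2.1304$)
$l = 5$ ($l = \left(-2\right) \left(-12\right) - 19 = 24 - 19 = 5$)
$1258 l + \left(\left(105 - \left(161 - 42\right)\right) + c\right) = 1258 \cdot 5 + \left(\left(105 - \left(161 - 42\right)\right) + \frac{49}{23}\right) = 6290 + \left(\left(105 - \left(161 - 42\right)\right) + \frac{49}{23}\right) = 6290 + \left(\left(105 - 119\right) + \frac{49}{23}\right) = 6290 + \left(-14 + \frac{49}{23}\right) = 6290 - \frac{273}{23} = \frac{144397}{23}$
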